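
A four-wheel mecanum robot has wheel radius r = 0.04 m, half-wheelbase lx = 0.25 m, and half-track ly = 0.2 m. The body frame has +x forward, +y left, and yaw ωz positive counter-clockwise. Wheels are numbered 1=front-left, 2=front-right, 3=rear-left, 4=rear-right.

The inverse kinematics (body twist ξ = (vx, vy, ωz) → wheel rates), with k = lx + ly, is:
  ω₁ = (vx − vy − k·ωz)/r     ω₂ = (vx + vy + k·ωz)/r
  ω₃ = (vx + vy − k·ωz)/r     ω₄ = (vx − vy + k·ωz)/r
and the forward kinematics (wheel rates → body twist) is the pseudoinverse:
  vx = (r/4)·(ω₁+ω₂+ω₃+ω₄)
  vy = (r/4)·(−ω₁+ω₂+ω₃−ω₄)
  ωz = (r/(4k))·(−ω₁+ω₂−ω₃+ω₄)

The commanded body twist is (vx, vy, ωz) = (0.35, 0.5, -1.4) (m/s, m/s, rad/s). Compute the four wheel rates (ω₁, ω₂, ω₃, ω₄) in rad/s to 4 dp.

k = lx + ly = 0.25 + 0.2 = 0.4500;  k·ωz = 0.4500·-1.4 = -0.6300
ω₁ (FL) = (vx − vy − k·ωz)/r = 0.4800/0.04 = 12.0000
ω₂ (FR) = (vx + vy + k·ωz)/r = 0.2200/0.04 = 5.5000
ω₃ (RL) = (vx + vy − k·ωz)/r = 1.4800/0.04 = 37.0000
ω₄ (RR) = (vx − vy + k·ωz)/r = -0.7800/0.04 = -19.5000

(12.0000, 5.5000, 37.0000, -19.5000)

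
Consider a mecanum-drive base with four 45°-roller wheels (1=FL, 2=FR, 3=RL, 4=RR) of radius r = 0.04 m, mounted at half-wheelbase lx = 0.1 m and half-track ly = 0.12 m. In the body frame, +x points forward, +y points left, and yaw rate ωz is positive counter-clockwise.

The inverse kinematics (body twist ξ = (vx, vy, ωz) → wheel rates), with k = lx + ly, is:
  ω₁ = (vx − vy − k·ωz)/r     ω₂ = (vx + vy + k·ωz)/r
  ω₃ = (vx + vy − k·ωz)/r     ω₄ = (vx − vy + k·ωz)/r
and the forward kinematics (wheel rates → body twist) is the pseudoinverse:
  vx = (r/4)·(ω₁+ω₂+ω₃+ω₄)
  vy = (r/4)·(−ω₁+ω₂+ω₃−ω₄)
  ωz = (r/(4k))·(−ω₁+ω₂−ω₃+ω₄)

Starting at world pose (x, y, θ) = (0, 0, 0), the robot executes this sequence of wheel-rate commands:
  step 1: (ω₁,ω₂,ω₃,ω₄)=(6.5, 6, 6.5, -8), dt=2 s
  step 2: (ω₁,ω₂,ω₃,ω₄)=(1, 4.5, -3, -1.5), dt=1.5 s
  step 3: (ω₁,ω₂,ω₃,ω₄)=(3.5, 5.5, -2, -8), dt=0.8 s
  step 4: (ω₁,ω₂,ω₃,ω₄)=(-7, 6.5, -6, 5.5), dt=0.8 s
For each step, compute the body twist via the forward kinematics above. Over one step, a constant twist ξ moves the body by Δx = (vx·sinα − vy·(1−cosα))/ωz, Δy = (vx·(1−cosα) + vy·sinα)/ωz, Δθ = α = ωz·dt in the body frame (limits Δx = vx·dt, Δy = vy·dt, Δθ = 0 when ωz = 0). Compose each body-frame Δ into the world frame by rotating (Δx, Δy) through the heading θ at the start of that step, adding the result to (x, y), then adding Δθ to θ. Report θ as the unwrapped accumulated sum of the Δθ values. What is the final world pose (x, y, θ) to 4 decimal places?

(0.4117, 0.1230, -0.2591)

step 1: ξ=(vx,vy,ωz)=(0.1100, 0.1400, -0.6818), dt=2.0 → body Δ=(0.3210, 0.0728, -1.3636) → world pose (0.3210, 0.0728, -1.3636)
step 2: ξ=(vx,vy,ωz)=(0.0100, 0.0200, 0.2273), dt=1.5 → body Δ=(0.0096, 0.0320, 0.3409) → world pose (0.3542, 0.0699, -1.0227)
step 3: ξ=(vx,vy,ωz)=(-0.0100, 0.0800, -0.1818), dt=0.8 → body Δ=(-0.0033, 0.0644, -0.1455) → world pose (0.4074, 0.1063, -1.1682)
step 4: ξ=(vx,vy,ωz)=(-0.0100, 0.0200, 1.1364), dt=0.8 → body Δ=(-0.0137, 0.0105, 0.9091) → world pose (0.4117, 0.1230, -0.2591)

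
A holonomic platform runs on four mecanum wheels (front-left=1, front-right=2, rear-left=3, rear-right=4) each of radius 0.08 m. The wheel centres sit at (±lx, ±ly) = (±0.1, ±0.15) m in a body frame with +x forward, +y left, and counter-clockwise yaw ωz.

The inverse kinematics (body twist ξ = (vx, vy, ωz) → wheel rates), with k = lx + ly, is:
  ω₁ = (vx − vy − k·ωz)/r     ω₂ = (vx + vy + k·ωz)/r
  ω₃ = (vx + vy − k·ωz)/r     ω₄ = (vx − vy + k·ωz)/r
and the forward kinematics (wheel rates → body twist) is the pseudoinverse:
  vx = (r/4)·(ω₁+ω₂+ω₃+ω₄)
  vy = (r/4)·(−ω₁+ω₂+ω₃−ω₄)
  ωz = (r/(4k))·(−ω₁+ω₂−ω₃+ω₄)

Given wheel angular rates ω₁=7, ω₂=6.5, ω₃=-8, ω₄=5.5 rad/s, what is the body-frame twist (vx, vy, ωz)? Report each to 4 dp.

k = lx + ly = 0.1 + 0.15 = 0.2500
ω₁+ω₂+ω₃+ω₄ = 11.0000  →  vx = (0.08/4)·11.0000 = 0.2200
−ω₁+ω₂+ω₃−ω₄ = -14.0000  →  vy = (0.08/4)·-14.0000 = -0.2800
−ω₁+ω₂−ω₃+ω₄ = 13.0000  →  ωz = (0.08/1.0000)·13.0000 = 1.0400

(0.2200, -0.2800, 1.0400)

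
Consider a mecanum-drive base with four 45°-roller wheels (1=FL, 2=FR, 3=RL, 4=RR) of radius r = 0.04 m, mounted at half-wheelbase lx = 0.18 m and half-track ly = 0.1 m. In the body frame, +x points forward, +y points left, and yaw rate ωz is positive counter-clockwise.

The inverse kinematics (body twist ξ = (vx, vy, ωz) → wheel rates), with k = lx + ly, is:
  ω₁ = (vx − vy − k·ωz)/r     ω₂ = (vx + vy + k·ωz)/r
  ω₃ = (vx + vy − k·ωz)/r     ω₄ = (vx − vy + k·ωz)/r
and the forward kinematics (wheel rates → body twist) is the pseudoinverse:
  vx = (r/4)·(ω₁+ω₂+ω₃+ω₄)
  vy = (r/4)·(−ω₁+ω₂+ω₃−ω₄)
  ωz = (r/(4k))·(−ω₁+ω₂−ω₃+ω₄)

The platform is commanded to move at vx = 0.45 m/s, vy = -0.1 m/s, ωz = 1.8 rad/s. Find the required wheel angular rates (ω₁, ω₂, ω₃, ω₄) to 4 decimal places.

(1.1500, 21.3500, -3.8500, 26.3500)

k = lx + ly = 0.18 + 0.1 = 0.2800;  k·ωz = 0.2800·1.8 = 0.5040
ω₁ (FL) = (vx − vy − k·ωz)/r = 0.0460/0.04 = 1.1500
ω₂ (FR) = (vx + vy + k·ωz)/r = 0.8540/0.04 = 21.3500
ω₃ (RL) = (vx + vy − k·ωz)/r = -0.1540/0.04 = -3.8500
ω₄ (RR) = (vx − vy + k·ωz)/r = 1.0540/0.04 = 26.3500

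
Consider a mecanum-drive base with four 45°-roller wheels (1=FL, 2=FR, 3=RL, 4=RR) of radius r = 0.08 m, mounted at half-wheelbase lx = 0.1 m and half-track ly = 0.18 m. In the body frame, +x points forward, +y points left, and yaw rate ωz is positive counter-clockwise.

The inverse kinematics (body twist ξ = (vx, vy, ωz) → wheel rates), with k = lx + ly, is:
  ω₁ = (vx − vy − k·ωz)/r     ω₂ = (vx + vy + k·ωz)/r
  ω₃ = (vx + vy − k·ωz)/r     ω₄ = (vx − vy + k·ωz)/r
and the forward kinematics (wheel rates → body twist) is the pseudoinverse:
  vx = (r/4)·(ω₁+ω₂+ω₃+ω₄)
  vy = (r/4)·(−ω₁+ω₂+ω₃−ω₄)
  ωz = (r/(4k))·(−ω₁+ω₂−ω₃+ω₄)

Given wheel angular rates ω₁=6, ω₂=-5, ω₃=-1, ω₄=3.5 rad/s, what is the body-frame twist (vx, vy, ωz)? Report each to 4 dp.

k = lx + ly = 0.1 + 0.18 = 0.2800
ω₁+ω₂+ω₃+ω₄ = 3.5000  →  vx = (0.08/4)·3.5000 = 0.0700
−ω₁+ω₂+ω₃−ω₄ = -15.5000  →  vy = (0.08/4)·-15.5000 = -0.3100
−ω₁+ω₂−ω₃+ω₄ = -6.5000  →  ωz = (0.08/1.1200)·-6.5000 = -0.4643

(0.0700, -0.3100, -0.4643)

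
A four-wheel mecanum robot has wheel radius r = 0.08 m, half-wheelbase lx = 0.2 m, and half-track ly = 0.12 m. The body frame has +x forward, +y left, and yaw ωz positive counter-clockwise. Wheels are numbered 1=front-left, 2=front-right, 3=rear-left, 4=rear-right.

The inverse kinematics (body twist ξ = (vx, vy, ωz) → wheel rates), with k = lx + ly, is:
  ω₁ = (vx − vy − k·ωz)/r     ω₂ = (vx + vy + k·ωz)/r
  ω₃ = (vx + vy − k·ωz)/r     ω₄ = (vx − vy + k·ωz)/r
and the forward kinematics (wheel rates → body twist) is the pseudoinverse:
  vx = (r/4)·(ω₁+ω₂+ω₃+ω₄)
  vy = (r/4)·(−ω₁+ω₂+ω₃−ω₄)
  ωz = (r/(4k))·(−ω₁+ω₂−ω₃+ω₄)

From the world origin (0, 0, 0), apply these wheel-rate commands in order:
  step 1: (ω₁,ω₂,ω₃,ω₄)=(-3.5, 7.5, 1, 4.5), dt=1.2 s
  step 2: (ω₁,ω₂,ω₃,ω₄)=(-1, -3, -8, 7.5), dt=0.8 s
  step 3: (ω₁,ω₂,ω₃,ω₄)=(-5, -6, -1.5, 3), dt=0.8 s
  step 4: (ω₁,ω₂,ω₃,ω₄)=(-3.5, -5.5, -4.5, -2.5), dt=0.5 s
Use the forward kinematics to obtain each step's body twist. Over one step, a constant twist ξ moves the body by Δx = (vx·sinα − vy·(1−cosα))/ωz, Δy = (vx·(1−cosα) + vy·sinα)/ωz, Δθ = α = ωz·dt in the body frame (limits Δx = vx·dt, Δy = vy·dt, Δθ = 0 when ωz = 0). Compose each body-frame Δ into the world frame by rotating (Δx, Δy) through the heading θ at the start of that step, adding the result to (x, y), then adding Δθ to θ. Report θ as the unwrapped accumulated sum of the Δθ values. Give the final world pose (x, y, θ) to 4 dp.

(0.5796, -0.1077, 1.9375)

step 1: ξ=(vx,vy,ωz)=(0.1900, 0.1500, 0.9062), dt=1.2 → body Δ=(0.0970, 0.2588, 1.0875) → world pose (0.0970, 0.2588, 1.0875)
step 2: ξ=(vx,vy,ωz)=(-0.0900, -0.3500, 0.8438), dt=0.8 → body Δ=(0.0243, -0.2826, 0.6750) → world pose (0.3586, 0.1490, 1.7625)
step 3: ξ=(vx,vy,ωz)=(-0.1900, -0.1100, 0.2188), dt=0.8 → body Δ=(-0.1435, -0.1008, 0.1750) → world pose (0.4849, 0.0273, 1.9375)
step 4: ξ=(vx,vy,ωz)=(-0.3200, -0.0800, 0.0000), dt=0.5 → body Δ=(-0.1600, -0.0400, 0.0000) → world pose (0.5796, -0.1077, 1.9375)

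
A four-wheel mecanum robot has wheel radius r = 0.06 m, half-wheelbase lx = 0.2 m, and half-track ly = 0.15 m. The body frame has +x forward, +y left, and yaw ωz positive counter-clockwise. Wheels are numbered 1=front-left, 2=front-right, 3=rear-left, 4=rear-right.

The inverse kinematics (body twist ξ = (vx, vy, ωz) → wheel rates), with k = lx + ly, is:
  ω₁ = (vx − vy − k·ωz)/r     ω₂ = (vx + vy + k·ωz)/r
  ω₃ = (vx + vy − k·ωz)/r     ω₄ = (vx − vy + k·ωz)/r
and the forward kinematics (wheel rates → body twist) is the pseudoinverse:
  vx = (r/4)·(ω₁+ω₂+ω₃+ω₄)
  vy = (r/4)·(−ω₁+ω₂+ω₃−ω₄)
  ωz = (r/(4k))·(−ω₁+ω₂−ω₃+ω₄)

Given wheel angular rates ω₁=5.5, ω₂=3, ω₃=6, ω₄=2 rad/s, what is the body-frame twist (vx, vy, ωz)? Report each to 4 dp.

(0.2475, 0.0225, -0.2786)

k = lx + ly = 0.2 + 0.15 = 0.3500
ω₁+ω₂+ω₃+ω₄ = 16.5000  →  vx = (0.06/4)·16.5000 = 0.2475
−ω₁+ω₂+ω₃−ω₄ = 1.5000  →  vy = (0.06/4)·1.5000 = 0.0225
−ω₁+ω₂−ω₃+ω₄ = -6.5000  →  ωz = (0.06/1.4000)·-6.5000 = -0.2786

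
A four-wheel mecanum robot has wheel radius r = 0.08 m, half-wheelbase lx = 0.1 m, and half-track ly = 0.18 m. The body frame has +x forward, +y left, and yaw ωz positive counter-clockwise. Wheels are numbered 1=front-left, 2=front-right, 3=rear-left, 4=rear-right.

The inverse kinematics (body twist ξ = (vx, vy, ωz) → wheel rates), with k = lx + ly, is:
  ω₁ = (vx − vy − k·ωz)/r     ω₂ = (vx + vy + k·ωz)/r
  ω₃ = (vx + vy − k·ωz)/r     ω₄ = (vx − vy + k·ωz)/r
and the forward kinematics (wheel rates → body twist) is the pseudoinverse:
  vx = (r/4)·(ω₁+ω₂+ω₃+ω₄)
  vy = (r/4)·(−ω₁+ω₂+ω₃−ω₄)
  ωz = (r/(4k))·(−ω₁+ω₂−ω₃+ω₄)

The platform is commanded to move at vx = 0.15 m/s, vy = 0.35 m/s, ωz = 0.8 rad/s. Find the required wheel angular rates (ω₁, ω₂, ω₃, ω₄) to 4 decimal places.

(-5.3000, 9.0500, 3.4500, 0.3000)

k = lx + ly = 0.1 + 0.18 = 0.2800;  k·ωz = 0.2800·0.8 = 0.2240
ω₁ (FL) = (vx − vy − k·ωz)/r = -0.4240/0.08 = -5.3000
ω₂ (FR) = (vx + vy + k·ωz)/r = 0.7240/0.08 = 9.0500
ω₃ (RL) = (vx + vy − k·ωz)/r = 0.2760/0.08 = 3.4500
ω₄ (RR) = (vx − vy + k·ωz)/r = 0.0240/0.08 = 0.3000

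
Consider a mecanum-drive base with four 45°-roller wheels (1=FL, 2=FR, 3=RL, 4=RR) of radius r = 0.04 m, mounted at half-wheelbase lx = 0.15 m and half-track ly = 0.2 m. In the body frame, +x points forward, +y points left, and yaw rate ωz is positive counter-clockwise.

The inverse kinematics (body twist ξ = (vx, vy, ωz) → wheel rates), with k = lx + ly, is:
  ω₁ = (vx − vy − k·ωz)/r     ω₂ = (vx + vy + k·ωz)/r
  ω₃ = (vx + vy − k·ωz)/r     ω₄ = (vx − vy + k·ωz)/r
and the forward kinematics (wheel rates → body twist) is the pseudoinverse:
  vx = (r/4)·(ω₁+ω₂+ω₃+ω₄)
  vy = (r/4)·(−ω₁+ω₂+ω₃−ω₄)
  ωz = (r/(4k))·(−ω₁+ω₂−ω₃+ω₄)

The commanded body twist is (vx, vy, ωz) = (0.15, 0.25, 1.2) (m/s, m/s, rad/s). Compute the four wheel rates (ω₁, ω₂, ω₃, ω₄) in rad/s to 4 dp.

k = lx + ly = 0.15 + 0.2 = 0.3500;  k·ωz = 0.3500·1.2 = 0.4200
ω₁ (FL) = (vx − vy − k·ωz)/r = -0.5200/0.04 = -13.0000
ω₂ (FR) = (vx + vy + k·ωz)/r = 0.8200/0.04 = 20.5000
ω₃ (RL) = (vx + vy − k·ωz)/r = -0.0200/0.04 = -0.5000
ω₄ (RR) = (vx − vy + k·ωz)/r = 0.3200/0.04 = 8.0000

(-13.0000, 20.5000, -0.5000, 8.0000)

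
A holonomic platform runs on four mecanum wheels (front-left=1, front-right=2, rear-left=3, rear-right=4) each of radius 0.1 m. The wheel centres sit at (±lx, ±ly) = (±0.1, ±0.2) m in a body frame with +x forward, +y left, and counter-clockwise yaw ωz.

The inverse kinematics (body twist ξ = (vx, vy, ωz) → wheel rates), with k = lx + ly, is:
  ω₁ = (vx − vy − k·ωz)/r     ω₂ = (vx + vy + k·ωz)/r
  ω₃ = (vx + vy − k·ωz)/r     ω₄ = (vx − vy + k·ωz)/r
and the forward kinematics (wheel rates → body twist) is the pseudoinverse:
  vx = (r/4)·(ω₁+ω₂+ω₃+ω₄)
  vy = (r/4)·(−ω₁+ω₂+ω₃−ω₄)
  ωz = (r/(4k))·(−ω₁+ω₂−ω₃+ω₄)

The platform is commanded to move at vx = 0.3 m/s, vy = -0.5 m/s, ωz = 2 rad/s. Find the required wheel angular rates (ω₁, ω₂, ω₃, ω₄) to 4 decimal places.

(2.0000, 4.0000, -8.0000, 14.0000)

k = lx + ly = 0.1 + 0.2 = 0.3000;  k·ωz = 0.3000·2 = 0.6000
ω₁ (FL) = (vx − vy − k·ωz)/r = 0.2000/0.1 = 2.0000
ω₂ (FR) = (vx + vy + k·ωz)/r = 0.4000/0.1 = 4.0000
ω₃ (RL) = (vx + vy − k·ωz)/r = -0.8000/0.1 = -8.0000
ω₄ (RR) = (vx − vy + k·ωz)/r = 1.4000/0.1 = 14.0000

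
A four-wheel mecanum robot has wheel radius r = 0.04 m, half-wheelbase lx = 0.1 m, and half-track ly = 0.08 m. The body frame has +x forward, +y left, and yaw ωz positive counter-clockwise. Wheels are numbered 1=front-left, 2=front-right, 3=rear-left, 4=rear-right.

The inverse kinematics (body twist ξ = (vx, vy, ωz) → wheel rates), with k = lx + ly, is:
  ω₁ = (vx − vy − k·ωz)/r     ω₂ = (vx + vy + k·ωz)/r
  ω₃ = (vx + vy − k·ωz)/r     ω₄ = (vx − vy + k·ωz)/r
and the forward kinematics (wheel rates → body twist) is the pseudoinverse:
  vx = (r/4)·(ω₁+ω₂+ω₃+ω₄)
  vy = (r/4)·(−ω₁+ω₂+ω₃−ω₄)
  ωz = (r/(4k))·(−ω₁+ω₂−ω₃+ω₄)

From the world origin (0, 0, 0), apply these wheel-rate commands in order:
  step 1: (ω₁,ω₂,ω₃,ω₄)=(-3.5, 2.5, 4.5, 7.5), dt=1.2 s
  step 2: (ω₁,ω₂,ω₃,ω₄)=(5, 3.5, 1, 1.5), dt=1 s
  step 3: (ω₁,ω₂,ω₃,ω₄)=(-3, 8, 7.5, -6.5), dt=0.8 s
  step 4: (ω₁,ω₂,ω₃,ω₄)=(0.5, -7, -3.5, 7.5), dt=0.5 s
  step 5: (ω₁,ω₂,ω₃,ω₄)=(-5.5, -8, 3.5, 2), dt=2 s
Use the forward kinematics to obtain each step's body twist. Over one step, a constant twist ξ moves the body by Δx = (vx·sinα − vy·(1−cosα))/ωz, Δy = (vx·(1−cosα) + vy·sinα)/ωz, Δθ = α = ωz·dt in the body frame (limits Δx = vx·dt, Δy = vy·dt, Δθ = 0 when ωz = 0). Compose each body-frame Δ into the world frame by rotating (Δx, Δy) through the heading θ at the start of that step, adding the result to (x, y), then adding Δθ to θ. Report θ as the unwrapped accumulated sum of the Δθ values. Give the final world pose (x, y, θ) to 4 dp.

(0.0509, 0.1624, 0.0639)

step 1: ξ=(vx,vy,ωz)=(0.1100, 0.0300, 0.5000), dt=1.2 → body Δ=(0.1137, 0.0723, 0.6000) → world pose (0.1137, 0.0723, 0.6000)
step 2: ξ=(vx,vy,ωz)=(0.1100, -0.0200, -0.0556), dt=1.0 → body Δ=(0.1094, -0.0230, -0.0556) → world pose (0.2170, 0.1151, 0.5444)
step 3: ξ=(vx,vy,ωz)=(0.0600, 0.2500, -0.1667), dt=0.8 → body Δ=(0.0612, 0.1962, -0.1333) → world pose (0.1677, 0.3146, 0.4111)
step 4: ξ=(vx,vy,ωz)=(-0.0250, -0.1850, 0.1944), dt=0.5 → body Δ=(-0.0080, -0.0930, 0.0972) → world pose (0.1976, 0.2262, 0.5083)
step 5: ξ=(vx,vy,ωz)=(-0.0800, -0.0100, -0.2222), dt=2.0 → body Δ=(-0.1592, 0.0156, -0.4444) → world pose (0.0509, 0.1624, 0.0639)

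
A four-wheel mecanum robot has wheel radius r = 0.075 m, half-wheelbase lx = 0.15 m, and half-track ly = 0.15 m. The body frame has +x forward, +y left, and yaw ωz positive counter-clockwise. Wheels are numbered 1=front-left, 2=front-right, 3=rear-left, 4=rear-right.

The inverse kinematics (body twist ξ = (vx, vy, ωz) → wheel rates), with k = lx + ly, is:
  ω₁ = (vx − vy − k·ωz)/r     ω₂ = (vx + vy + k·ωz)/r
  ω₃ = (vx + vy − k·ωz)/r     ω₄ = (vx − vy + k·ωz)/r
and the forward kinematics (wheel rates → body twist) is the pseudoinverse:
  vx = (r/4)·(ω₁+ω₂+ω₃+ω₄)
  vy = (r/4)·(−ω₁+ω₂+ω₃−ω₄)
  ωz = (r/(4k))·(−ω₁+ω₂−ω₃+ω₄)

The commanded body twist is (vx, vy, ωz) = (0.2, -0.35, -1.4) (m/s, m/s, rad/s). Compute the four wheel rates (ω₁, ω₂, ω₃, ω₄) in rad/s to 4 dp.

k = lx + ly = 0.15 + 0.15 = 0.3000;  k·ωz = 0.3000·-1.4 = -0.4200
ω₁ (FL) = (vx − vy − k·ωz)/r = 0.9700/0.075 = 12.9333
ω₂ (FR) = (vx + vy + k·ωz)/r = -0.5700/0.075 = -7.6000
ω₃ (RL) = (vx + vy − k·ωz)/r = 0.2700/0.075 = 3.6000
ω₄ (RR) = (vx − vy + k·ωz)/r = 0.1300/0.075 = 1.7333

(12.9333, -7.6000, 3.6000, 1.7333)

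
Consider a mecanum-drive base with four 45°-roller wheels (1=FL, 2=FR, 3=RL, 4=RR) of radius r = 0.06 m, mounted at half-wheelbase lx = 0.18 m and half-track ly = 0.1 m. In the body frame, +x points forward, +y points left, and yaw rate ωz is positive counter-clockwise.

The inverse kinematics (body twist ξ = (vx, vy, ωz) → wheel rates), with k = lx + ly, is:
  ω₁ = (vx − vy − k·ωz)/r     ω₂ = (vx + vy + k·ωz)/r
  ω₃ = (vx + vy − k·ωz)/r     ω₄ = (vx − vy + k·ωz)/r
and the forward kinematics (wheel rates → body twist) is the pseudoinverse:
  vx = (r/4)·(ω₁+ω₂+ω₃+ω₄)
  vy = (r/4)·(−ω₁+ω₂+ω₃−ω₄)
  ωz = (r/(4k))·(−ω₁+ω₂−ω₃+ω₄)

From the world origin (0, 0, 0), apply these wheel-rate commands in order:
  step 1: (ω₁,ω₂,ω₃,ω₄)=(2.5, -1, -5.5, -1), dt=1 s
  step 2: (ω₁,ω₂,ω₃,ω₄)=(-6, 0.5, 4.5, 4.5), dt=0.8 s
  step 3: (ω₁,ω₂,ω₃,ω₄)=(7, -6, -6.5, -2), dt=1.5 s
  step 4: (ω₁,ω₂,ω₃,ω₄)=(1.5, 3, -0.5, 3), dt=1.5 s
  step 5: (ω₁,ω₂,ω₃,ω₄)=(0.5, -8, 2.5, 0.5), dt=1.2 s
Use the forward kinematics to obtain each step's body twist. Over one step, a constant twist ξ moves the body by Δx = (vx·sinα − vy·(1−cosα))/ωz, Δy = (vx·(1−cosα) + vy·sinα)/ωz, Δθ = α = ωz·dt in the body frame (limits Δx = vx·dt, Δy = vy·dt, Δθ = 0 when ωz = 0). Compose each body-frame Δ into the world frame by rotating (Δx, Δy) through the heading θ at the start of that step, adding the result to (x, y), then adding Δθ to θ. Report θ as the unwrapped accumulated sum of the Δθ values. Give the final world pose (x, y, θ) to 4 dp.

step 1: ξ=(vx,vy,ωz)=(-0.0750, -0.1200, 0.0536), dt=1.0 → body Δ=(-0.0718, -0.1220, 0.0536) → world pose (-0.0718, -0.1220, 0.0536)
step 2: ξ=(vx,vy,ωz)=(0.0525, 0.0975, 0.3482), dt=0.8 → body Δ=(0.0307, 0.0828, 0.2786) → world pose (-0.0456, -0.0376, 0.3321)
step 3: ξ=(vx,vy,ωz)=(-0.1125, -0.2625, -0.4554), dt=1.5 → body Δ=(-0.2853, -0.3084, -0.6830) → world pose (-0.2147, -0.4222, -0.3509)
step 4: ξ=(vx,vy,ωz)=(0.1050, -0.0300, 0.2679), dt=1.5 → body Δ=(0.1622, -0.0126, 0.4018) → world pose (-0.0667, -0.4898, 0.0509)
step 5: ξ=(vx,vy,ωz)=(-0.0675, -0.0975, -0.5625), dt=1.2 → body Δ=(-0.1130, -0.0820, -0.6750) → world pose (-0.1753, -0.5774, -0.6241)

(-0.1753, -0.5774, -0.6241)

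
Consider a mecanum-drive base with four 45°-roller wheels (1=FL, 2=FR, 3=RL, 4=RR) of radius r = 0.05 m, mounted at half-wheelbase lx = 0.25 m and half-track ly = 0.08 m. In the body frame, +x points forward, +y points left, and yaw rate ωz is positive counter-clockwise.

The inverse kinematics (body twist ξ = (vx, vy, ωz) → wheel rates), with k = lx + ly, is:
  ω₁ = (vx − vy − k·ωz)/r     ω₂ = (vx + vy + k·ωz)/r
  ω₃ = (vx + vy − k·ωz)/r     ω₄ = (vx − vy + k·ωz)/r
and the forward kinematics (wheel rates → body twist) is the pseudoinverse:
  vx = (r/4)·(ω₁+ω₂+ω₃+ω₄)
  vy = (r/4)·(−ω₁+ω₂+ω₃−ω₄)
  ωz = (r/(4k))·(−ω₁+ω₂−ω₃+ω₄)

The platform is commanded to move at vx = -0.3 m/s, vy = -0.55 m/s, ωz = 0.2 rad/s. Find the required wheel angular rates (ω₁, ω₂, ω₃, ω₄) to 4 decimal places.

k = lx + ly = 0.25 + 0.08 = 0.3300;  k·ωz = 0.3300·0.2 = 0.0660
ω₁ (FL) = (vx − vy − k·ωz)/r = 0.1840/0.05 = 3.6800
ω₂ (FR) = (vx + vy + k·ωz)/r = -0.7840/0.05 = -15.6800
ω₃ (RL) = (vx + vy − k·ωz)/r = -0.9160/0.05 = -18.3200
ω₄ (RR) = (vx − vy + k·ωz)/r = 0.3160/0.05 = 6.3200

(3.6800, -15.6800, -18.3200, 6.3200)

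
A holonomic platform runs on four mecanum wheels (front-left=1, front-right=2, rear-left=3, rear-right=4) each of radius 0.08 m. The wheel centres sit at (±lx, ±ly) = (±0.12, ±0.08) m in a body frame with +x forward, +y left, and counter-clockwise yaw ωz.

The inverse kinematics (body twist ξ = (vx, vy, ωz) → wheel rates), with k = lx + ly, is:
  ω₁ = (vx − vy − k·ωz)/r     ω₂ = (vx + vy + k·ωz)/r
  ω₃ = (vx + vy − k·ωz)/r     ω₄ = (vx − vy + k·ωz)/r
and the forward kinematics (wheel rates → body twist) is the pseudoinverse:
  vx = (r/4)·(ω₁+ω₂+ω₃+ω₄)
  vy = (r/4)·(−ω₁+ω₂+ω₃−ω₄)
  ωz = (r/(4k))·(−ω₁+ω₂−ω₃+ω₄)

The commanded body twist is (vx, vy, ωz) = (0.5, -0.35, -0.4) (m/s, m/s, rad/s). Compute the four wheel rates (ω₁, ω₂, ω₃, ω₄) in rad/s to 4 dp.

k = lx + ly = 0.12 + 0.08 = 0.2000;  k·ωz = 0.2000·-0.4 = -0.0800
ω₁ (FL) = (vx − vy − k·ωz)/r = 0.9300/0.08 = 11.6250
ω₂ (FR) = (vx + vy + k·ωz)/r = 0.0700/0.08 = 0.8750
ω₃ (RL) = (vx + vy − k·ωz)/r = 0.2300/0.08 = 2.8750
ω₄ (RR) = (vx − vy + k·ωz)/r = 0.7700/0.08 = 9.6250

(11.6250, 0.8750, 2.8750, 9.6250)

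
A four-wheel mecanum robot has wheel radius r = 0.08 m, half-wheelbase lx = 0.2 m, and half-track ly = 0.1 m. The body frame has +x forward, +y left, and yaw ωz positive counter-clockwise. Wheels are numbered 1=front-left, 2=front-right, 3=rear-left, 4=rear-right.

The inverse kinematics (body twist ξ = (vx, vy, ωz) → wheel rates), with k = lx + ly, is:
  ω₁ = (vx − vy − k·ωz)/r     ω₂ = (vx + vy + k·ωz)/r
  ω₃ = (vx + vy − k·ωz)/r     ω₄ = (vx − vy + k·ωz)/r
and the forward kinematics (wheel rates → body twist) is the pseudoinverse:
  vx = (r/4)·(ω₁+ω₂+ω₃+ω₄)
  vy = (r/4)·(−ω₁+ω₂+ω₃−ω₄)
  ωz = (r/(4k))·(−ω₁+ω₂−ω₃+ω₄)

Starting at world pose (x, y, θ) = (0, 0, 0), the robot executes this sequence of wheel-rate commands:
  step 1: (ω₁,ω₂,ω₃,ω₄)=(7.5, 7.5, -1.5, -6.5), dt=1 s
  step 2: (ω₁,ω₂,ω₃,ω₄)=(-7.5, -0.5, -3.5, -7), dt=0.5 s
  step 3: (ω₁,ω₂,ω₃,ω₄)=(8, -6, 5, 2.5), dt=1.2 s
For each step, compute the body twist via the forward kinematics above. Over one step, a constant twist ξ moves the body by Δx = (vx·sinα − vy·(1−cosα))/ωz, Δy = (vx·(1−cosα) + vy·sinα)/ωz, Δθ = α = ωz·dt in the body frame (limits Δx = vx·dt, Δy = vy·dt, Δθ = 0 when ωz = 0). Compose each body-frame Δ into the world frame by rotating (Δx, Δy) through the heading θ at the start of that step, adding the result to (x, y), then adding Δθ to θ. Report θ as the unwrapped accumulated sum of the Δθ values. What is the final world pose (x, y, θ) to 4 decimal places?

(-0.0571, -0.1006, -1.5367)

step 1: ξ=(vx,vy,ωz)=(0.1400, 0.1000, -0.3333), dt=1.0 → body Δ=(0.1539, 0.0750, -0.3333) → world pose (0.1539, 0.0750, -0.3333)
step 2: ξ=(vx,vy,ωz)=(-0.3700, 0.2100, 0.2333), dt=0.5 → body Δ=(-0.1907, 0.0940, 0.1167) → world pose (0.0045, 0.2262, -0.2167)
step 3: ξ=(vx,vy,ωz)=(0.1900, -0.2300, -1.1000), dt=1.2 → body Δ=(0.0101, -0.3324, -1.3200) → world pose (-0.0571, -0.1006, -1.5367)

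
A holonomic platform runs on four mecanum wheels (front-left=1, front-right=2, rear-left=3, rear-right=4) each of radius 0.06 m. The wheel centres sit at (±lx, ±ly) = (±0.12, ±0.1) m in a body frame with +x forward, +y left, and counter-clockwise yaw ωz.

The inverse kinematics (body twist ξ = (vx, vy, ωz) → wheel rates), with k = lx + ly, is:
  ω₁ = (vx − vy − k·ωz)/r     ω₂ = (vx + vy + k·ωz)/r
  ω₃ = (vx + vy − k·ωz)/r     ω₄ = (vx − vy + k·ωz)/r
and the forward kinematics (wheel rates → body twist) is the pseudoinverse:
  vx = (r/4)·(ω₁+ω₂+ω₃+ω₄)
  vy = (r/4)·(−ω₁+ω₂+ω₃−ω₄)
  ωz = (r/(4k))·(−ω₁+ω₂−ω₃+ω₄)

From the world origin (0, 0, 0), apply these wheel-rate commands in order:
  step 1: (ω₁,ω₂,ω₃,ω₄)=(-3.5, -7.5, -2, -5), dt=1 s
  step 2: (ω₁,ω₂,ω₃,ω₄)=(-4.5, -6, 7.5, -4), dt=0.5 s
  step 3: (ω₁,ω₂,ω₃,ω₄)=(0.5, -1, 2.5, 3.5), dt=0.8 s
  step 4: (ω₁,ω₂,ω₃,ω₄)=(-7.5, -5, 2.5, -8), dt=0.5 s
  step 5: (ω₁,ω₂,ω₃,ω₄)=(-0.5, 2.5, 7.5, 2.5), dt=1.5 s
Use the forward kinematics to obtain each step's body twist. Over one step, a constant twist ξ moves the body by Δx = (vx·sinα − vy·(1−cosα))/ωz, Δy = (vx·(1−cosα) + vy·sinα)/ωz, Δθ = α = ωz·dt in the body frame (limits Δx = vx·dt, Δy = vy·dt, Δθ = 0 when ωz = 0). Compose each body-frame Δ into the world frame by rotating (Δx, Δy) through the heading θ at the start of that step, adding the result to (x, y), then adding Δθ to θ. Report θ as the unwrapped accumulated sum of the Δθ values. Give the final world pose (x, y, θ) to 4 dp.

(0.0231, 0.0156, -1.4250)

step 1: ξ=(vx,vy,ωz)=(-0.2700, -0.0150, -0.4773), dt=1.0 → body Δ=(-0.2634, 0.0488, -0.4773) → world pose (-0.2634, 0.0488, -0.4773)
step 2: ξ=(vx,vy,ωz)=(-0.1050, 0.1500, -0.8864), dt=0.5 → body Δ=(-0.0344, 0.0840, -0.4432) → world pose (-0.2554, 0.1392, -0.9205)
step 3: ξ=(vx,vy,ωz)=(0.0825, -0.0375, -0.0341), dt=0.8 → body Δ=(0.0656, -0.0309, -0.0273) → world pose (-0.2403, 0.0683, -0.9477)
step 4: ξ=(vx,vy,ωz)=(-0.2700, 0.1950, -0.5455), dt=0.5 → body Δ=(-0.1201, 0.1146, -0.2727) → world pose (-0.2173, 0.2327, -1.2205)
step 5: ξ=(vx,vy,ωz)=(0.1800, 0.1200, -0.1364), dt=1.5 → body Δ=(0.2865, 0.1512, -0.2045) → world pose (0.0231, 0.0156, -1.4250)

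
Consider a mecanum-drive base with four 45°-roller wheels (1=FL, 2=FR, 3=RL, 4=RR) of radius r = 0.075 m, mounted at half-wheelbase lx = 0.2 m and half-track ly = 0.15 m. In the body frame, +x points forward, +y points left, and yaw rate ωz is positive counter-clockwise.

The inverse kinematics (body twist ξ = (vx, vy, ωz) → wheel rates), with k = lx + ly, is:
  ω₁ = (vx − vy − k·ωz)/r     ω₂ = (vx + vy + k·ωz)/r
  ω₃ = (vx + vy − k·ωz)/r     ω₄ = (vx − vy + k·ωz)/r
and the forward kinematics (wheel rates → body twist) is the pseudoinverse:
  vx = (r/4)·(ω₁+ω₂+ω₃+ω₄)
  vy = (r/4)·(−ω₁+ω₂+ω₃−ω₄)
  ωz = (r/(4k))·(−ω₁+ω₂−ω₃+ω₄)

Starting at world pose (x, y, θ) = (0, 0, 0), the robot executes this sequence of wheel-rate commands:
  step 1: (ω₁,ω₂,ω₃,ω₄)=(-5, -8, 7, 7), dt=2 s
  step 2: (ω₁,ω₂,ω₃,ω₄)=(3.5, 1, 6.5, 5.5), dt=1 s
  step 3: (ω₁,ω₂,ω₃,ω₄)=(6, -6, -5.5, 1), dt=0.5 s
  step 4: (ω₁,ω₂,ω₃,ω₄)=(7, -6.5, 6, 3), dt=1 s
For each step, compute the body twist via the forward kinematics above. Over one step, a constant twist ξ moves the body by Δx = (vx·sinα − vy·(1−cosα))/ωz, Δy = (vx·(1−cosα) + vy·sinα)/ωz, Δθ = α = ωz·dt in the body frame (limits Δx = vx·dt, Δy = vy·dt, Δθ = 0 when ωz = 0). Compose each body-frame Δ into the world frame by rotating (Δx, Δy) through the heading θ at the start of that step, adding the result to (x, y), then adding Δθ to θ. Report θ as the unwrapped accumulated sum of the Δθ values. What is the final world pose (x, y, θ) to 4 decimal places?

(0.0686, -0.6286, -1.5402)

step 1: ξ=(vx,vy,ωz)=(0.0188, -0.0562, -0.1607), dt=2.0 → body Δ=(0.0189, -0.1165, -0.3214) → world pose (0.0189, -0.1165, -0.3214)
step 2: ξ=(vx,vy,ωz)=(0.3094, -0.0281, -0.1875), dt=1.0 → body Δ=(0.3049, -0.0569, -0.1875) → world pose (0.2903, -0.2669, -0.5089)
step 3: ξ=(vx,vy,ωz)=(-0.0844, -0.3469, -0.2946), dt=0.5 → body Δ=(-0.0548, -0.1697, -0.1473) → world pose (0.1597, -0.3884, -0.6562)
step 4: ξ=(vx,vy,ωz)=(0.1781, -0.1969, -0.8839), dt=1.0 → body Δ=(0.0743, -0.2460, -0.8839) → world pose (0.0686, -0.6286, -1.5402)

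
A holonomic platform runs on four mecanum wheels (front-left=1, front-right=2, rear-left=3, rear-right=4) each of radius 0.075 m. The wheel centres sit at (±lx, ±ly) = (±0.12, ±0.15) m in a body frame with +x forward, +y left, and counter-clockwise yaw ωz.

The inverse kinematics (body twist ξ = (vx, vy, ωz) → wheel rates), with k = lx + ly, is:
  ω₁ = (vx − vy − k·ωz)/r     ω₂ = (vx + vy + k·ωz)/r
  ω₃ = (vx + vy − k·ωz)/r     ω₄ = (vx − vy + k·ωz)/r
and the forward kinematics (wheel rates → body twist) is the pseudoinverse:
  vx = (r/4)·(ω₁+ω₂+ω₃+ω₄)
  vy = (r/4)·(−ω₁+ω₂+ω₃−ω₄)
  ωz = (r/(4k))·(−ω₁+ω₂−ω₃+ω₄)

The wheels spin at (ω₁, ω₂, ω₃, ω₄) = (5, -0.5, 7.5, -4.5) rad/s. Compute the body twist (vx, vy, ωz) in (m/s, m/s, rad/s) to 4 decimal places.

k = lx + ly = 0.12 + 0.15 = 0.2700
ω₁+ω₂+ω₃+ω₄ = 7.5000  →  vx = (0.075/4)·7.5000 = 0.1406
−ω₁+ω₂+ω₃−ω₄ = 6.5000  →  vy = (0.075/4)·6.5000 = 0.1219
−ω₁+ω₂−ω₃+ω₄ = -17.5000  →  ωz = (0.075/1.0800)·-17.5000 = -1.2153

(0.1406, 0.1219, -1.2153)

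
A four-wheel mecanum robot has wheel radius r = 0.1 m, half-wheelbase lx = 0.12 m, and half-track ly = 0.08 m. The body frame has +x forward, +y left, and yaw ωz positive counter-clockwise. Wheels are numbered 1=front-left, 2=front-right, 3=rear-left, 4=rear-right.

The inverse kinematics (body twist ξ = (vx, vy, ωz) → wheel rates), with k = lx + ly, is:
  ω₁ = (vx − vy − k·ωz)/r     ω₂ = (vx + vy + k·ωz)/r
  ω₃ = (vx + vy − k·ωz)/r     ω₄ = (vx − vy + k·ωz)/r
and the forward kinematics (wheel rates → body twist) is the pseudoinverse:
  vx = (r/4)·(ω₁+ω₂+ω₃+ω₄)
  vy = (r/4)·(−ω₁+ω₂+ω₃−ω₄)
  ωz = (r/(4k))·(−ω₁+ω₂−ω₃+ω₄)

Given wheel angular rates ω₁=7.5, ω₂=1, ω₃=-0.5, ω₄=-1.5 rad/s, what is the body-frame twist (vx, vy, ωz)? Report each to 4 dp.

(0.1625, -0.1375, -0.9375)

k = lx + ly = 0.12 + 0.08 = 0.2000
ω₁+ω₂+ω₃+ω₄ = 6.5000  →  vx = (0.1/4)·6.5000 = 0.1625
−ω₁+ω₂+ω₃−ω₄ = -5.5000  →  vy = (0.1/4)·-5.5000 = -0.1375
−ω₁+ω₂−ω₃+ω₄ = -7.5000  →  ωz = (0.1/0.8000)·-7.5000 = -0.9375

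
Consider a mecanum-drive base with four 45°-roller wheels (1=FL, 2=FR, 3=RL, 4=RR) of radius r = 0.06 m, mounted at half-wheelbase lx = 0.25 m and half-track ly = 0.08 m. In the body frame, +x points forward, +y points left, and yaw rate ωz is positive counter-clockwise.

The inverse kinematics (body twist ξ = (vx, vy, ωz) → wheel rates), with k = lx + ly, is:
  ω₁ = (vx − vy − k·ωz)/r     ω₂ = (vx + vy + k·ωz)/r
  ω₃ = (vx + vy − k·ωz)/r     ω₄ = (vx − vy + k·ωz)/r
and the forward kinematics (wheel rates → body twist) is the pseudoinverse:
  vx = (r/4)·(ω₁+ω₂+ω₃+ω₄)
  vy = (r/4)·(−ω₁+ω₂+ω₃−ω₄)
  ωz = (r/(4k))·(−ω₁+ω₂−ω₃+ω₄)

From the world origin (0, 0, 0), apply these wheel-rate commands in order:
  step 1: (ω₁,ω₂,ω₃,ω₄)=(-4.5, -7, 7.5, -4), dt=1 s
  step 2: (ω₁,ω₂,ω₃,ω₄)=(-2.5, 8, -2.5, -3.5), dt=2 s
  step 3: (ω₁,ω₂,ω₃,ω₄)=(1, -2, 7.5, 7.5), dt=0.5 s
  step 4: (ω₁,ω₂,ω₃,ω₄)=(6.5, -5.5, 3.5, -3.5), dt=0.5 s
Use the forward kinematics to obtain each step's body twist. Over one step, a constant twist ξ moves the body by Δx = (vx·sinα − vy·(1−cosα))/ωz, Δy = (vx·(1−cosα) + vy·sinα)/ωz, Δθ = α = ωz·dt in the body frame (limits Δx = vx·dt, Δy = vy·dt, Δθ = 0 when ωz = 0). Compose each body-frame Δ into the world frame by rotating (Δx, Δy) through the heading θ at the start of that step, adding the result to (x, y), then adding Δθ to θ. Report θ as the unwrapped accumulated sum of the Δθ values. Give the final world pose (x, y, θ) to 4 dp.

(0.0958, 0.4538, -0.2727)

step 1: ξ=(vx,vy,ωz)=(-0.1200, 0.1350, -0.6364), dt=1.0 → body Δ=(-0.0705, 0.1630, -0.6364) → world pose (-0.0705, 0.1630, -0.6364)
step 2: ξ=(vx,vy,ωz)=(-0.0075, 0.1725, 0.4318), dt=2.0 → body Δ=(-0.1531, 0.2976, 0.8636) → world pose (-0.0169, 0.4933, 0.2273)
step 3: ξ=(vx,vy,ωz)=(0.2100, -0.0450, -0.1364), dt=0.5 → body Δ=(0.1042, -0.0261, -0.0682) → world pose (0.0905, 0.4914, 0.1591)
step 4: ξ=(vx,vy,ωz)=(0.0150, -0.0750, -0.8636), dt=0.5 → body Δ=(-0.0007, -0.0379, -0.4318) → world pose (0.0958, 0.4538, -0.2727)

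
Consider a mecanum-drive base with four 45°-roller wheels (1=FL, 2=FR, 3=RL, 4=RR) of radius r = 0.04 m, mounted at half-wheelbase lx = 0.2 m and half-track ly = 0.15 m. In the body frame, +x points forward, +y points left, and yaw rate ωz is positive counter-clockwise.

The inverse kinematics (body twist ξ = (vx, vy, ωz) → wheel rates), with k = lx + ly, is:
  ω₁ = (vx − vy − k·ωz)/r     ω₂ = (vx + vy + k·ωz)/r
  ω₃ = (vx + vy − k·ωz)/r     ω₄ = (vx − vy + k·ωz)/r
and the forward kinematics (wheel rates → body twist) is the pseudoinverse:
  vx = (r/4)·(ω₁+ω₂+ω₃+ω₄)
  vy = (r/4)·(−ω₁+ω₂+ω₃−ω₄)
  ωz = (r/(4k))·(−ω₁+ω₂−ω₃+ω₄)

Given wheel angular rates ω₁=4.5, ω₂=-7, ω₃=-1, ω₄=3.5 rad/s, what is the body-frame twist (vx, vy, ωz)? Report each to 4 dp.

k = lx + ly = 0.2 + 0.15 = 0.3500
ω₁+ω₂+ω₃+ω₄ = 0.0000  →  vx = (0.04/4)·0.0000 = 0.0000
−ω₁+ω₂+ω₃−ω₄ = -16.0000  →  vy = (0.04/4)·-16.0000 = -0.1600
−ω₁+ω₂−ω₃+ω₄ = -7.0000  →  ωz = (0.04/1.4000)·-7.0000 = -0.2000

(0.0000, -0.1600, -0.2000)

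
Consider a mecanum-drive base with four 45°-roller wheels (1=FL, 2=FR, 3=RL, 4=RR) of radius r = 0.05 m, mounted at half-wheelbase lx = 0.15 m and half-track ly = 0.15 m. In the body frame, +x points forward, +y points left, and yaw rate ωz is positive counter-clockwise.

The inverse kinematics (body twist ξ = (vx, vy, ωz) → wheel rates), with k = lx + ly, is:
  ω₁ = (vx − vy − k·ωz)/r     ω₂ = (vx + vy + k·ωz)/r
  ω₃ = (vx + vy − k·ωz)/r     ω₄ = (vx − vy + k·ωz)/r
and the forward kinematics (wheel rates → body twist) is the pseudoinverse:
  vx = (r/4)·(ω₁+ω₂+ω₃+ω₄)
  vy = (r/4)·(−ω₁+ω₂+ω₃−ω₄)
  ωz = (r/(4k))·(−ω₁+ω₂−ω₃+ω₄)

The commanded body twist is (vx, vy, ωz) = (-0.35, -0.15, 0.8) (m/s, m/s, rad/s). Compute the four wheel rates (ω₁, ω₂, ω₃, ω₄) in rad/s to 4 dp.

k = lx + ly = 0.15 + 0.15 = 0.3000;  k·ωz = 0.3000·0.8 = 0.2400
ω₁ (FL) = (vx − vy − k·ωz)/r = -0.4400/0.05 = -8.8000
ω₂ (FR) = (vx + vy + k·ωz)/r = -0.2600/0.05 = -5.2000
ω₃ (RL) = (vx + vy − k·ωz)/r = -0.7400/0.05 = -14.8000
ω₄ (RR) = (vx − vy + k·ωz)/r = 0.0400/0.05 = 0.8000

(-8.8000, -5.2000, -14.8000, 0.8000)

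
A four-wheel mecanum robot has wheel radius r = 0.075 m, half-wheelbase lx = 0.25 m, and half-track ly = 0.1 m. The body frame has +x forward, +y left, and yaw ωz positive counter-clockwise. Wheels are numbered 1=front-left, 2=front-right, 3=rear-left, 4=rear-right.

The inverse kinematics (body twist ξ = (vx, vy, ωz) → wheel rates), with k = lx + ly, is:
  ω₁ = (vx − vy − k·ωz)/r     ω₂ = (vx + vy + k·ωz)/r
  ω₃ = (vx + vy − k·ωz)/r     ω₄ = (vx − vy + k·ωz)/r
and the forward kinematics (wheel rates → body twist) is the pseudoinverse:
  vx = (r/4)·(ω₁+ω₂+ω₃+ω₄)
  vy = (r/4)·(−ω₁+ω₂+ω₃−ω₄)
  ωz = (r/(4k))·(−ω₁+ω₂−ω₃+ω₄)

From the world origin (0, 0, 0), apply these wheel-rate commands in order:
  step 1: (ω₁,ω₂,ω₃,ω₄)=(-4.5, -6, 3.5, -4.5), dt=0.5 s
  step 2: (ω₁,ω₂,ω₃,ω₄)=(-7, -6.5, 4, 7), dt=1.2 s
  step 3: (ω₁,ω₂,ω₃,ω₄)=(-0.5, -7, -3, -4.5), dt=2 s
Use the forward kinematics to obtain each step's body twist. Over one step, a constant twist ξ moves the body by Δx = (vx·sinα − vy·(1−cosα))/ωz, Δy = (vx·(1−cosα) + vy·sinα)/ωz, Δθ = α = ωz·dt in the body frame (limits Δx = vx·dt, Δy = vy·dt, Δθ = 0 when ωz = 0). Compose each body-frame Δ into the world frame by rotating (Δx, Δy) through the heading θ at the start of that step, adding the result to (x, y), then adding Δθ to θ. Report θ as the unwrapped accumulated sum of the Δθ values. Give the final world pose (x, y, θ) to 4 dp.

(-0.7321, 0.1044, -0.8866)

step 1: ξ=(vx,vy,ωz)=(-0.2156, 0.1219, -0.5089), dt=0.5 → body Δ=(-0.0989, 0.0739, -0.2545) → world pose (-0.0989, 0.0739, -0.2545)
step 2: ξ=(vx,vy,ωz)=(-0.0469, -0.0469, 0.1875), dt=1.2 → body Δ=(-0.0495, -0.0621, 0.2250) → world pose (-0.1624, 0.0263, -0.0295)
step 3: ξ=(vx,vy,ωz)=(-0.2812, -0.0938, -0.4286), dt=2.0 → body Δ=(-0.5717, 0.0613, -0.8571) → world pose (-0.7321, 0.1044, -0.8866)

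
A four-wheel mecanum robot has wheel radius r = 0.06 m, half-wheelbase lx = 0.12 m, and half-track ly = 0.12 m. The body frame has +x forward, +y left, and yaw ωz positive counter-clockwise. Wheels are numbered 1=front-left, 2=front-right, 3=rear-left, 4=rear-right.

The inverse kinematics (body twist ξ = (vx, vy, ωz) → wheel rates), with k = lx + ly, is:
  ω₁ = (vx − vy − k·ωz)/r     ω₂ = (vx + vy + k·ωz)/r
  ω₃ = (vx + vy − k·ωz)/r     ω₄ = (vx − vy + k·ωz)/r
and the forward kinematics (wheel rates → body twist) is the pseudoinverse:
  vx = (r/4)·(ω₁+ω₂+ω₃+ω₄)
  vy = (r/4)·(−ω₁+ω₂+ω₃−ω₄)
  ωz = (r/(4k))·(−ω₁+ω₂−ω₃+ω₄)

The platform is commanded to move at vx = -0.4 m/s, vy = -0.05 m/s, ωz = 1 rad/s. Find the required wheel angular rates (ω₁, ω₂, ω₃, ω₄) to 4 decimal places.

(-9.8333, -3.5000, -11.5000, -1.8333)

k = lx + ly = 0.12 + 0.12 = 0.2400;  k·ωz = 0.2400·1 = 0.2400
ω₁ (FL) = (vx − vy − k·ωz)/r = -0.5900/0.06 = -9.8333
ω₂ (FR) = (vx + vy + k·ωz)/r = -0.2100/0.06 = -3.5000
ω₃ (RL) = (vx + vy − k·ωz)/r = -0.6900/0.06 = -11.5000
ω₄ (RR) = (vx − vy + k·ωz)/r = -0.1100/0.06 = -1.8333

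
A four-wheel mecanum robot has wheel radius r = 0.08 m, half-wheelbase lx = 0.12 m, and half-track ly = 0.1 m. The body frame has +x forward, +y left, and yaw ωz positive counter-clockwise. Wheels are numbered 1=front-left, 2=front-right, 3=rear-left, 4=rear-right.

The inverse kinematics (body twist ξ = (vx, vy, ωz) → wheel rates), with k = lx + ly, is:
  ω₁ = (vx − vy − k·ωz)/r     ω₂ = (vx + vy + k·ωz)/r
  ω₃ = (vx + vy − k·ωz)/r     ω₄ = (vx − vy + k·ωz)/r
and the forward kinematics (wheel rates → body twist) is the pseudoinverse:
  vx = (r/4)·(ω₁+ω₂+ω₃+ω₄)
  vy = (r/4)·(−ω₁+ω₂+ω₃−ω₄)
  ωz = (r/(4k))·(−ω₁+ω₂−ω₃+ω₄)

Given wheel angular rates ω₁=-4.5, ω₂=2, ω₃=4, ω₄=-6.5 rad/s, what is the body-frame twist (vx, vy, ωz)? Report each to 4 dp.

k = lx + ly = 0.12 + 0.1 = 0.2200
ω₁+ω₂+ω₃+ω₄ = -5.0000  →  vx = (0.08/4)·-5.0000 = -0.1000
−ω₁+ω₂+ω₃−ω₄ = 17.0000  →  vy = (0.08/4)·17.0000 = 0.3400
−ω₁+ω₂−ω₃+ω₄ = -4.0000  →  ωz = (0.08/0.8800)·-4.0000 = -0.3636

(-0.1000, 0.3400, -0.3636)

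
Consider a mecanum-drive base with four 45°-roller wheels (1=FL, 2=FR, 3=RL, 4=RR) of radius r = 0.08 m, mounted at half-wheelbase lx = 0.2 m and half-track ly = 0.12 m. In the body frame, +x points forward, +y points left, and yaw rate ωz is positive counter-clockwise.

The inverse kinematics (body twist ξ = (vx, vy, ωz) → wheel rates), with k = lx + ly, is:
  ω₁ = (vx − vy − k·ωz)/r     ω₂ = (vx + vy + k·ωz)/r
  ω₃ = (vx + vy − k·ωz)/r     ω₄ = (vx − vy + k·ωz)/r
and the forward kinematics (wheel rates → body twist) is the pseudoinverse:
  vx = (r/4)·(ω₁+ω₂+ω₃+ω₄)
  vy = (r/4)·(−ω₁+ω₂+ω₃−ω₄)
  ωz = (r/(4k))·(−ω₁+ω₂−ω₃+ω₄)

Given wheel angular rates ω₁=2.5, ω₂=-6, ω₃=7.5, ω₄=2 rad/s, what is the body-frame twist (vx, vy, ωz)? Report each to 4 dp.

(0.1200, -0.0600, -0.8750)

k = lx + ly = 0.2 + 0.12 = 0.3200
ω₁+ω₂+ω₃+ω₄ = 6.0000  →  vx = (0.08/4)·6.0000 = 0.1200
−ω₁+ω₂+ω₃−ω₄ = -3.0000  →  vy = (0.08/4)·-3.0000 = -0.0600
−ω₁+ω₂−ω₃+ω₄ = -14.0000  →  ωz = (0.08/1.2800)·-14.0000 = -0.8750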